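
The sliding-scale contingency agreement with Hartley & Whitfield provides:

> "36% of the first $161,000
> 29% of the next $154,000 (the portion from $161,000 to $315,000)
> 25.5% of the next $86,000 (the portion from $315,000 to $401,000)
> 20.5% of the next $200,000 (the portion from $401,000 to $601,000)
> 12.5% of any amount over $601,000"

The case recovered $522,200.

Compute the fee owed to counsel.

First $161,000 at 36% = $57,960.00
Next $154,000 at 29% = $44,660.00
Next $86,000 at 25.5% = $21,930.00
Remaining $121,200 at 20.5% = $24,846.00
Fee: $57,960.00 + $44,660.00 + $21,930.00 + $24,846.00 = $149,396.00

$149,396.00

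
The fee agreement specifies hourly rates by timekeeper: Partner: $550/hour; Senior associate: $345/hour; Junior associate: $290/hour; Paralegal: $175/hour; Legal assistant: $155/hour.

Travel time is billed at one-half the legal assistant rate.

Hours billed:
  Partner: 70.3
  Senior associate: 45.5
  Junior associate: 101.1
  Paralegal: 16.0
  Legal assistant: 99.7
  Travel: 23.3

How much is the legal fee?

Partner: 70.3 × $550 = $38,665.00
Senior associate: 45.5 × $345 = $15,697.50
Junior associate: 101.1 × $290 = $29,319.00
Paralegal: 16.0 × $175 = $2,800.00
Legal assistant: 99.7 × $155 = $15,453.50
Subtotal: $38,665.00 + $15,697.50 + $29,319.00 + $2,800.00 + $15,453.50 = $101,935.00
Travel: 23.3 × ($155 ÷ 2) = 23.3 × $77.50 = $1,805.75
Total: $101,935.00 + $1,805.75 = $103,740.75

$103,740.75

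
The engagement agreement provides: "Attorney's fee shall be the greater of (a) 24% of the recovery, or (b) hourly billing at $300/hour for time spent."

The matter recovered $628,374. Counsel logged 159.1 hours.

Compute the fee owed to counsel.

$150,809.76

(a) 24% of $628,374 = $150,809.76
(b) 159.1 × $300 = $47,730.00
The greater is (a): $150,809.76.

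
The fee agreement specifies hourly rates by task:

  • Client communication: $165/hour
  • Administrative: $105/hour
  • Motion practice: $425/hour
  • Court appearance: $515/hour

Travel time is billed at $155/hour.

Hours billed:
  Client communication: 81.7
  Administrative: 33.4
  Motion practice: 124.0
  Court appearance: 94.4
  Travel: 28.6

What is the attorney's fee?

Client communication: 81.7 × $165 = $13,480.50
Administrative: 33.4 × $105 = $3,507.00
Motion practice: 124.0 × $425 = $52,700.00
Court appearance: 94.4 × $515 = $48,616.00
Subtotal: $13,480.50 + $3,507.00 + $52,700.00 + $48,616.00 = $118,303.50
Travel: 28.6 × $155 = $4,433.00
Total: $118,303.50 + $4,433.00 = $122,736.50

$122,736.50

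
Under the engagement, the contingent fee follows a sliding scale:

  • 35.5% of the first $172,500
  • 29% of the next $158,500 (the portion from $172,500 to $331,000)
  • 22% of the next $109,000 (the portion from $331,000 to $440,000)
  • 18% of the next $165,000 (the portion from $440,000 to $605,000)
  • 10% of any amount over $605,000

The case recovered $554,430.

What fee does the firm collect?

First $172,500 at 35.5% = $61,237.50
Next $158,500 at 29% = $45,965.00
Next $109,000 at 22% = $23,980.00
Remaining $114,430 at 18% = $20,597.40
Fee: $61,237.50 + $45,965.00 + $23,980.00 + $20,597.40 = $151,779.90

$151,779.90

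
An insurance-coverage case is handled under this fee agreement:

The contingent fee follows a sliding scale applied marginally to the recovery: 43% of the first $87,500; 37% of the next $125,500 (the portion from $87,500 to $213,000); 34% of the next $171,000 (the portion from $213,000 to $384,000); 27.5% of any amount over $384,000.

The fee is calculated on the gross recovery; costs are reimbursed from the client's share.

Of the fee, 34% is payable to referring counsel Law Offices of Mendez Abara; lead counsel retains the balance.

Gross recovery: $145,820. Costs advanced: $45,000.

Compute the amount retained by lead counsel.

$39,074.24

Fee base is the gross recovery, $145,820; costs are reimbursed separately.
First $87,500 at 43% = $37,625.00
Remaining $58,320 at 37% = $21,578.40
Fee: $37,625.00 + $21,578.40 = $59,203.40
Referral share: 34% of $59,203.40 = $20,129.16; lead counsel retains $59,203.40 − $20,129.16 = $39,074.24.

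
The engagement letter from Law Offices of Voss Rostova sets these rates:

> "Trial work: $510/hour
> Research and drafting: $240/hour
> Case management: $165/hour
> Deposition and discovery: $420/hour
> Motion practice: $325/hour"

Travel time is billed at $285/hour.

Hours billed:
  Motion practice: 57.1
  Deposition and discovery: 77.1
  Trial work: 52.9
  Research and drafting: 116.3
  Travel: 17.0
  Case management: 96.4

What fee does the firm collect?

$126,581.50

Trial work: 52.9 × $510 = $26,979.00
Research and drafting: 116.3 × $240 = $27,912.00
Case management: 96.4 × $165 = $15,906.00
Deposition and discovery: 77.1 × $420 = $32,382.00
Motion practice: 57.1 × $325 = $18,557.50
Subtotal: $26,979.00 + $27,912.00 + $15,906.00 + $32,382.00 + $18,557.50 = $121,736.50
Travel: 17.0 × $285 = $4,845.00
Total: $121,736.50 + $4,845.00 = $126,581.50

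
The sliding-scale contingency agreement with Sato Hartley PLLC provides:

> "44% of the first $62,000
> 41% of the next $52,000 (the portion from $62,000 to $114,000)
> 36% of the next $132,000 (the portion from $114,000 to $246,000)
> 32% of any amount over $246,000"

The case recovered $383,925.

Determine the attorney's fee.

First $62,000 at 44% = $27,280.00
Next $52,000 at 41% = $21,320.00
Next $132,000 at 36% = $47,520.00
Remaining $137,925 at 32% = $44,136.00
Fee: $27,280.00 + $21,320.00 + $47,520.00 + $44,136.00 = $140,256.00

$140,256.00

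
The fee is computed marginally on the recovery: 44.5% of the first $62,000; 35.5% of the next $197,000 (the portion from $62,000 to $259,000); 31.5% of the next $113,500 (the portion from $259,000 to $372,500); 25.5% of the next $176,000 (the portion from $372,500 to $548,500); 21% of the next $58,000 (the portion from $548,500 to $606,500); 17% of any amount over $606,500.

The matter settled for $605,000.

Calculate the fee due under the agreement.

$190,022.50

First $62,000 at 44.5% = $27,590.00
Next $197,000 at 35.5% = $69,935.00
Next $113,500 at 31.5% = $35,752.50
Next $176,000 at 25.5% = $44,880.00
Remaining $56,500 at 21% = $11,865.00
Fee: $27,590.00 + $69,935.00 + $35,752.50 + $44,880.00 + $11,865.00 = $190,022.50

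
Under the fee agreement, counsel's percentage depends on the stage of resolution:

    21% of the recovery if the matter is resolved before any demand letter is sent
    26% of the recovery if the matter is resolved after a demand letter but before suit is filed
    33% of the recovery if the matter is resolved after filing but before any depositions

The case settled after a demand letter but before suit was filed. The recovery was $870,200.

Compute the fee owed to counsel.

The matter settled after a demand letter but before suit was filed, so the 26% rate applies.
$870,200 × 26% = $226,252.00

$226,252.00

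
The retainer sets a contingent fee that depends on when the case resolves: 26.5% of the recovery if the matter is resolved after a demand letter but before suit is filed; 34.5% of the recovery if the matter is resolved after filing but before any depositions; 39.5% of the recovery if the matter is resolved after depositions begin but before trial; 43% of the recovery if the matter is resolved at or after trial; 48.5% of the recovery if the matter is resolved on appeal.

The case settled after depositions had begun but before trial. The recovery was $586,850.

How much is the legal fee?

The matter settled after depositions had begun but before trial, so the 39.5% rate applies.
$586,850 × 39.5% = $231,805.75

$231,805.75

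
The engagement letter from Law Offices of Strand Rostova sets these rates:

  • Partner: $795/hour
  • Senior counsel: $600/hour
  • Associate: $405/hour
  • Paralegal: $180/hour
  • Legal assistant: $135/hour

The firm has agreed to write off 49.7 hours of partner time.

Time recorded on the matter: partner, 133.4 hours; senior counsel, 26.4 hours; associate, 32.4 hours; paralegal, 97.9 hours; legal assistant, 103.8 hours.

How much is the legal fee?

Partner: 133.4 × $795 = $106,053.00
Senior counsel: 26.4 × $600 = $15,840.00
Associate: 32.4 × $405 = $13,122.00
Paralegal: 97.9 × $180 = $17,622.00
Legal assistant: 103.8 × $135 = $14,013.00
Subtotal: $166,650.00
Write-off: 49.7 × $795 = $39,511.50
Total: $166,650.00 − $39,511.50 = $127,138.50

$127,138.50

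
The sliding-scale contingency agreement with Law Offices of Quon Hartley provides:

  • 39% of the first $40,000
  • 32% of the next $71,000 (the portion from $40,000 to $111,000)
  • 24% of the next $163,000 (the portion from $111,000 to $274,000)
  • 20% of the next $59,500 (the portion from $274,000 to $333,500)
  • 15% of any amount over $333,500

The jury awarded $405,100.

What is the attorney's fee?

First $40,000 at 39% = $15,600.00
Next $71,000 at 32% = $22,720.00
Next $163,000 at 24% = $39,120.00
Next $59,500 at 20% = $11,900.00
Remaining $71,600 at 15% = $10,740.00
Fee: $15,600.00 + $22,720.00 + $39,120.00 + $11,900.00 + $10,740.00 = $100,080.00

$100,080.00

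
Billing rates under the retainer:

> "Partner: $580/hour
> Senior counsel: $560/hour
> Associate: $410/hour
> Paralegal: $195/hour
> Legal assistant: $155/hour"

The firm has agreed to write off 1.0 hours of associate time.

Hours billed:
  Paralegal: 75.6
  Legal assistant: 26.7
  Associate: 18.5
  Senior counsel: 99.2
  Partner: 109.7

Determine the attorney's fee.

$145,233.50

Partner: 109.7 × $580 = $63,626.00
Senior counsel: 99.2 × $560 = $55,552.00
Associate: 18.5 × $410 = $7,585.00
Paralegal: 75.6 × $195 = $14,742.00
Legal assistant: 26.7 × $155 = $4,138.50
Subtotal: $145,643.50
Write-off: 1.0 × $410 = $410.00
Total: $145,643.50 − $410.00 = $145,233.50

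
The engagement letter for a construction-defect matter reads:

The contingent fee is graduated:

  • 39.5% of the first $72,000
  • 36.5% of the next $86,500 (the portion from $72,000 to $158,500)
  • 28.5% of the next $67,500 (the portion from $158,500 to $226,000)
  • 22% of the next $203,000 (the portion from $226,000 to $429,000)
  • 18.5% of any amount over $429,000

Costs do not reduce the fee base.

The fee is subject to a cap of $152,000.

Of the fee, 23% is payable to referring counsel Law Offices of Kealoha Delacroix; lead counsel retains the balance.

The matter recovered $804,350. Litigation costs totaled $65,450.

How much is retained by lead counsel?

$117,040.00

Fee base is the gross recovery, $804,350; costs are reimbursed separately.
First $72,000 at 39.5% = $28,440.00
Next $86,500 at 36.5% = $31,572.50
Next $67,500 at 28.5% = $19,237.50
Next $203,000 at 22% = $44,660.00
Remaining $375,350 at 18.5% = $69,439.75
Fee: $28,440.00 + $31,572.50 + $19,237.50 + $44,660.00 + $69,439.75 = $193,349.75
$193,349.75 exceeds the $152,000 cap, so the fee is capped at $152,000.00.
Referral share: 23% of $152,000.00 = $34,960.00; lead counsel retains $152,000.00 − $34,960.00 = $117,040.00.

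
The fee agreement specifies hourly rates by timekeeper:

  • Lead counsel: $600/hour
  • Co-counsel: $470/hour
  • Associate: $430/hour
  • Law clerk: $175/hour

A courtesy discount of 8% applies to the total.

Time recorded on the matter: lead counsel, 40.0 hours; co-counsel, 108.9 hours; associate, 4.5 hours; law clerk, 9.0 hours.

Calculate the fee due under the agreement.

$72,397.56

Lead counsel: 40.0 × $600 = $24,000.00
Co-counsel: 108.9 × $470 = $51,183.00
Associate: 4.5 × $430 = $1,935.00
Law clerk: 9.0 × $175 = $1,575.00
Subtotal: $78,693.00
Less 8% discount: −$6,295.44
Total: $78,693.00 − $6,295.44 = $72,397.56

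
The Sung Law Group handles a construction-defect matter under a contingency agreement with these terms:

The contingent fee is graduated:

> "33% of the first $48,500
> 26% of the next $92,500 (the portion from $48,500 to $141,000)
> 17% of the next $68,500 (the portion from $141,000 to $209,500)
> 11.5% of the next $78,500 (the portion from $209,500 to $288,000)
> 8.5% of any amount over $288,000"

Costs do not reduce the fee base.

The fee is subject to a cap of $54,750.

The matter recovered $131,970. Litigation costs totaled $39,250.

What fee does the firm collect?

$37,707.20

Fee base is the gross recovery, $131,970; costs are reimbursed separately.
First $48,500 at 33% = $16,005.00
Remaining $83,470 at 26% = $21,702.20
Fee: $16,005.00 + $21,702.20 = $37,707.20
$37,707.20 is under the $54,750 cap.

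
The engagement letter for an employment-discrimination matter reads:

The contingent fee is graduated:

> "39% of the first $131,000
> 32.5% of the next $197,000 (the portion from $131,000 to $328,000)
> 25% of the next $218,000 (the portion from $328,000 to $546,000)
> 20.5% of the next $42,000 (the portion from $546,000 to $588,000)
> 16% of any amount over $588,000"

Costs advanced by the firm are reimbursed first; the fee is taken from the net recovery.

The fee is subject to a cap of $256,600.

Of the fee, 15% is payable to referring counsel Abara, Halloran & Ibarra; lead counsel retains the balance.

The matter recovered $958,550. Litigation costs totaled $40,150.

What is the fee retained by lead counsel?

Fee base (net of costs): $958,550 − $40,150 = $918,400
First $131,000 at 39% = $51,090.00
Next $197,000 at 32.5% = $64,025.00
Next $218,000 at 25% = $54,500.00
Next $42,000 at 20.5% = $8,610.00
Remaining $330,400 at 16% = $52,864.00
Fee: $51,090.00 + $64,025.00 + $54,500.00 + $8,610.00 + $52,864.00 = $231,089.00
$231,089.00 is under the $256,600 cap.
Referral share: 15% of $231,089.00 = $34,663.35; lead counsel retains $231,089.00 − $34,663.35 = $196,425.65.

$196,425.65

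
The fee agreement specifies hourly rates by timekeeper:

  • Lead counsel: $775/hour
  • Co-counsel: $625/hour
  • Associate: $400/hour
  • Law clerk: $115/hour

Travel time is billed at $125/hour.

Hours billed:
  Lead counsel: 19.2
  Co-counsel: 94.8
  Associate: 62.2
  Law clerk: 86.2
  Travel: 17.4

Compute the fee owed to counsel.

Lead counsel: 19.2 × $775 = $14,880.00
Co-counsel: 94.8 × $625 = $59,250.00
Associate: 62.2 × $400 = $24,880.00
Law clerk: 86.2 × $115 = $9,913.00
Subtotal: $14,880.00 + $59,250.00 + $24,880.00 + $9,913.00 = $108,923.00
Travel: 17.4 × $125 = $2,175.00
Total: $108,923.00 + $2,175.00 = $111,098.00

$111,098.00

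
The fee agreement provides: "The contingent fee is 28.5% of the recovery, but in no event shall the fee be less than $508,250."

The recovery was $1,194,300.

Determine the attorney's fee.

28.5% of $1,194,300 = $340,375.50
That is below the $508,250 minimum, so the minimum applies.

$508,250.00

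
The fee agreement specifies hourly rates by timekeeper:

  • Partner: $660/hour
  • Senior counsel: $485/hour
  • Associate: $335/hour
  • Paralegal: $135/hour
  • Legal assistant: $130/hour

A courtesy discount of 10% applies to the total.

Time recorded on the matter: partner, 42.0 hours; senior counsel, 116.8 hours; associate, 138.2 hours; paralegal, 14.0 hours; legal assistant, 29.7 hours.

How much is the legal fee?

Partner: 42.0 × $660 = $27,720.00
Senior counsel: 116.8 × $485 = $56,648.00
Associate: 138.2 × $335 = $46,297.00
Paralegal: 14.0 × $135 = $1,890.00
Legal assistant: 29.7 × $130 = $3,861.00
Subtotal: $136,416.00
Less 10% discount: −$13,641.60
Total: $136,416.00 − $13,641.60 = $122,774.40

$122,774.40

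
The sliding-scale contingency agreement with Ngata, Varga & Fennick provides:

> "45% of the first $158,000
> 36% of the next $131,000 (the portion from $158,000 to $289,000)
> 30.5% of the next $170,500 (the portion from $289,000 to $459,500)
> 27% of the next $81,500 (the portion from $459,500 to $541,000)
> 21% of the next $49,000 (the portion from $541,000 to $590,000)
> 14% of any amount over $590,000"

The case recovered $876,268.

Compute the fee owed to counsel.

First $158,000 at 45% = $71,100.00
Next $131,000 at 36% = $47,160.00
Next $170,500 at 30.5% = $52,002.50
Next $81,500 at 27% = $22,005.00
Next $49,000 at 21% = $10,290.00
Remaining $286,268 at 14% = $40,077.52
Fee: $71,100.00 + $47,160.00 + $52,002.50 + $22,005.00 + $10,290.00 + $40,077.52 = $242,635.02

$242,635.02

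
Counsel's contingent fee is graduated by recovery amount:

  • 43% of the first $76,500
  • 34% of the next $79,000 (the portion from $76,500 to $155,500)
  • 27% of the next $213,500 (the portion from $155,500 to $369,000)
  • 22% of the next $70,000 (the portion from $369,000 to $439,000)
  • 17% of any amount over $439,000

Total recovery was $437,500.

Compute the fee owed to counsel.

$132,470.00

First $76,500 at 43% = $32,895.00
Next $79,000 at 34% = $26,860.00
Next $213,500 at 27% = $57,645.00
Remaining $68,500 at 22% = $15,070.00
Fee: $32,895.00 + $26,860.00 + $57,645.00 + $15,070.00 = $132,470.00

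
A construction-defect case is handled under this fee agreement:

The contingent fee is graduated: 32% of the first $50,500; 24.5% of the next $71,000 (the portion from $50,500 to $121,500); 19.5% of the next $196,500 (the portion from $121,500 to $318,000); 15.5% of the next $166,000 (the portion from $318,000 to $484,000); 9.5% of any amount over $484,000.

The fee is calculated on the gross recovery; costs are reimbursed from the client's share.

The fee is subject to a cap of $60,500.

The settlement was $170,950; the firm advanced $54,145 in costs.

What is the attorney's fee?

Fee base is the gross recovery, $170,950; costs are reimbursed separately.
First $50,500 at 32% = $16,160.00
Next $71,000 at 24.5% = $17,395.00
Remaining $49,450 at 19.5% = $9,642.75
Fee: $16,160.00 + $17,395.00 + $9,642.75 = $43,197.75
$43,197.75 is under the $60,500 cap.

$43,197.75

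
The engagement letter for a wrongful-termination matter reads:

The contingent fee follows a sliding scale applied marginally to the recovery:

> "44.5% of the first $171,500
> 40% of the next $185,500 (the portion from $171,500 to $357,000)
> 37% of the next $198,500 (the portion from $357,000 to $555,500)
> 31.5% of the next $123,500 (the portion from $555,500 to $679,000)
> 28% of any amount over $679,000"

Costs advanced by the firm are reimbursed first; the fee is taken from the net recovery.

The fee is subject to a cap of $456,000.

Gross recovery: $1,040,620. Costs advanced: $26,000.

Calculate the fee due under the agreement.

$356,838.60

Fee base (net of costs): $1,040,620 − $26,000 = $1,014,620
First $171,500 at 44.5% = $76,317.50
Next $185,500 at 40% = $74,200.00
Next $198,500 at 37% = $73,445.00
Next $123,500 at 31.5% = $38,902.50
Remaining $335,620 at 28% = $93,973.60
Fee: $76,317.50 + $74,200.00 + $73,445.00 + $38,902.50 + $93,973.60 = $356,838.60
$356,838.60 is under the $456,000 cap.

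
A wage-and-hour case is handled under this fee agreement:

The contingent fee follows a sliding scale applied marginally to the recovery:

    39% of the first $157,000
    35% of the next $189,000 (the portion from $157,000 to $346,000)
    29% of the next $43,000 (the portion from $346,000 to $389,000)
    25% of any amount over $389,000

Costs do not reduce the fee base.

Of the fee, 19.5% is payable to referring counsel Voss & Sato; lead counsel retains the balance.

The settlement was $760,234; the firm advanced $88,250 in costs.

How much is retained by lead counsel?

$187,290.09

Fee base is the gross recovery, $760,234; costs are reimbursed separately.
First $157,000 at 39% = $61,230.00
Next $189,000 at 35% = $66,150.00
Next $43,000 at 29% = $12,470.00
Remaining $371,234 at 25% = $92,808.50
Fee: $61,230.00 + $66,150.00 + $12,470.00 + $92,808.50 = $232,658.50
Referral share: 19.5% of $232,658.50 = $45,368.41; lead counsel retains $232,658.50 − $45,368.41 = $187,290.09.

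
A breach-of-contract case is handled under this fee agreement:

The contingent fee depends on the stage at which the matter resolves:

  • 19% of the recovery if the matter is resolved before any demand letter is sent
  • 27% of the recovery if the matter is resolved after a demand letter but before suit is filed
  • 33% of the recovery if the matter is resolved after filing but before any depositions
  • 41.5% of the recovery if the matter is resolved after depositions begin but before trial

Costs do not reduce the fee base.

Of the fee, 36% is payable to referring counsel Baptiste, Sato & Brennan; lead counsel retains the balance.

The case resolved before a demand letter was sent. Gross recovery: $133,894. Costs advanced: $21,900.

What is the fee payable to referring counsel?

Fee base is the gross recovery, $133,894; costs are reimbursed separately.
The matter resolved before a demand letter was sent, so the 19% rate applies.
$133,894 × 19% = $25,439.86
Referral share: 36% of $25,439.86 = $9,158.35; lead counsel retains $25,439.86 − $9,158.35 = $16,281.51.

$9,158.35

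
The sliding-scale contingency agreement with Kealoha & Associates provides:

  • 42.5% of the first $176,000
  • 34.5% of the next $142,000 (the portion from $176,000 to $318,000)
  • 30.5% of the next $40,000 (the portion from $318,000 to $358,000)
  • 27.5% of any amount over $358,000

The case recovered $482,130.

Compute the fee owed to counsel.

$170,125.75

First $176,000 at 42.5% = $74,800.00
Next $142,000 at 34.5% = $48,990.00
Next $40,000 at 30.5% = $12,200.00
Remaining $124,130 at 27.5% = $34,135.75
Fee: $74,800.00 + $48,990.00 + $12,200.00 + $34,135.75 = $170,125.75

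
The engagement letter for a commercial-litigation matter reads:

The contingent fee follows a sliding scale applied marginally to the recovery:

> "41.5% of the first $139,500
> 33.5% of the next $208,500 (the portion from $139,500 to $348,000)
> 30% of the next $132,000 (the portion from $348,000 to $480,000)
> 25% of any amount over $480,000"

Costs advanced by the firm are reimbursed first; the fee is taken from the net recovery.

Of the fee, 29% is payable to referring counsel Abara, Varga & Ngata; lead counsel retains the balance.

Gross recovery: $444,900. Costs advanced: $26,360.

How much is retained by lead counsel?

Fee base (net of costs): $444,900 − $26,360 = $418,540
First $139,500 at 41.5% = $57,892.50
Next $208,500 at 33.5% = $69,847.50
Remaining $70,540 at 30% = $21,162.00
Fee: $57,892.50 + $69,847.50 + $21,162.00 = $148,902.00
Referral share: 29% of $148,902.00 = $43,181.58; lead counsel retains $148,902.00 − $43,181.58 = $105,720.42.

$105,720.42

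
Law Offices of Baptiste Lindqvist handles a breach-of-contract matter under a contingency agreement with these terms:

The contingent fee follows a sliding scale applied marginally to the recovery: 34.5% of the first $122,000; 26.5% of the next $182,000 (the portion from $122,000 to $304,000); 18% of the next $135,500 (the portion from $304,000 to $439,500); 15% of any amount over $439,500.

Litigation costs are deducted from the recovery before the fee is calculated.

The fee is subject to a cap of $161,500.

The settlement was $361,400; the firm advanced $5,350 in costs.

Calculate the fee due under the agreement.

Fee base (net of costs): $361,400 − $5,350 = $356,050
First $122,000 at 34.5% = $42,090.00
Next $182,000 at 26.5% = $48,230.00
Remaining $52,050 at 18% = $9,369.00
Fee: $42,090.00 + $48,230.00 + $9,369.00 = $99,689.00
$99,689.00 is under the $161,500 cap.

$99,689.00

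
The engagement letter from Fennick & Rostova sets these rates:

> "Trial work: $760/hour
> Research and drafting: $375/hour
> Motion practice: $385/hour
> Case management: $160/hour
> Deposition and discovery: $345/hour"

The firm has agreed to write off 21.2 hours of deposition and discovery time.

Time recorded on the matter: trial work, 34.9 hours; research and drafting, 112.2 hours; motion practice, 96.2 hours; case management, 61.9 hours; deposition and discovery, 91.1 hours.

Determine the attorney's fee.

$139,655.50

Trial work: 34.9 × $760 = $26,524.00
Research and drafting: 112.2 × $375 = $42,075.00
Motion practice: 96.2 × $385 = $37,037.00
Case management: 61.9 × $160 = $9,904.00
Deposition and discovery: 91.1 × $345 = $31,429.50
Subtotal: $146,969.50
Write-off: 21.2 × $345 = $7,314.00
Total: $146,969.50 − $7,314.00 = $139,655.50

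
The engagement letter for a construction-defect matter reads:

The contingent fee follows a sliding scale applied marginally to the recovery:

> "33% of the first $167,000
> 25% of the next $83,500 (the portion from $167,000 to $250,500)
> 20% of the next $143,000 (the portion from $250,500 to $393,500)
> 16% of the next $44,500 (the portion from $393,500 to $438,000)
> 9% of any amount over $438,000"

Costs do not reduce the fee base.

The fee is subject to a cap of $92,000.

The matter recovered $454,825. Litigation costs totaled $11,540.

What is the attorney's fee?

$92,000.00

Fee base is the gross recovery, $454,825; costs are reimbursed separately.
First $167,000 at 33% = $55,110.00
Next $83,500 at 25% = $20,875.00
Next $143,000 at 20% = $28,600.00
Next $44,500 at 16% = $7,120.00
Remaining $16,825 at 9% = $1,514.25
Fee: $55,110.00 + $20,875.00 + $28,600.00 + $7,120.00 + $1,514.25 = $113,219.25
$113,219.25 exceeds the $92,000 cap, so the fee is capped at $92,000.00.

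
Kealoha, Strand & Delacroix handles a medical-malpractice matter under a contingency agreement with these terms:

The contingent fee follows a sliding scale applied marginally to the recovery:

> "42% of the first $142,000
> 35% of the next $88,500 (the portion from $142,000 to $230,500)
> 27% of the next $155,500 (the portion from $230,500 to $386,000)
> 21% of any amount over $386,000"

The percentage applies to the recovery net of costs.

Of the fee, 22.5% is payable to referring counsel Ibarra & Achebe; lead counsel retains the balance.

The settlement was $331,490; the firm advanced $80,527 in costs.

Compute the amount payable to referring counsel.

$21,631.50

Fee base (net of costs): $331,490 − $80,527 = $250,963
First $142,000 at 42% = $59,640.00
Next $88,500 at 35% = $30,975.00
Remaining $20,463 at 27% = $5,525.01
Fee: $59,640.00 + $30,975.00 + $5,525.01 = $96,140.01
Referral share: 22.5% of $96,140.01 = $21,631.50; lead counsel retains $96,140.01 − $21,631.50 = $74,508.51.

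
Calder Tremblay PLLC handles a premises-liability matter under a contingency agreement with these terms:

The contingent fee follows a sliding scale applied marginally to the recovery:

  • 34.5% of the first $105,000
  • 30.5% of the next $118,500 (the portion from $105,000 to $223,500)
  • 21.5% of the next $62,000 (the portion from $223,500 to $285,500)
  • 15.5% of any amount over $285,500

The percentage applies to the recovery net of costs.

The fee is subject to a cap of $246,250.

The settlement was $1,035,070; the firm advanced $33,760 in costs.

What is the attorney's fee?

$196,648.05

Fee base (net of costs): $1,035,070 − $33,760 = $1,001,310
First $105,000 at 34.5% = $36,225.00
Next $118,500 at 30.5% = $36,142.50
Next $62,000 at 21.5% = $13,330.00
Remaining $715,810 at 15.5% = $110,950.55
Fee: $36,225.00 + $36,142.50 + $13,330.00 + $110,950.55 = $196,648.05
$196,648.05 is under the $246,250 cap.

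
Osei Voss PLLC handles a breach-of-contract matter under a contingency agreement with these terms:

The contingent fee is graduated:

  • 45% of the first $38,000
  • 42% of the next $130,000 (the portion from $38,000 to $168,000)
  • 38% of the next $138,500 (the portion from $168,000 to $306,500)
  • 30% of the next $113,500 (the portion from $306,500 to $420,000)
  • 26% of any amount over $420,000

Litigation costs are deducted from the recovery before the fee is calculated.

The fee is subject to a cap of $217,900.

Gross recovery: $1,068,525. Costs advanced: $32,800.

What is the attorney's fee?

$217,900.00

Fee base (net of costs): $1,068,525 − $32,800 = $1,035,725
First $38,000 at 45% = $17,100.00
Next $130,000 at 42% = $54,600.00
Next $138,500 at 38% = $52,630.00
Next $113,500 at 30% = $34,050.00
Remaining $615,725 at 26% = $160,088.50
Fee: $17,100.00 + $54,600.00 + $52,630.00 + $34,050.00 + $160,088.50 = $318,468.50
$318,468.50 exceeds the $217,900 cap, so the fee is capped at $217,900.00.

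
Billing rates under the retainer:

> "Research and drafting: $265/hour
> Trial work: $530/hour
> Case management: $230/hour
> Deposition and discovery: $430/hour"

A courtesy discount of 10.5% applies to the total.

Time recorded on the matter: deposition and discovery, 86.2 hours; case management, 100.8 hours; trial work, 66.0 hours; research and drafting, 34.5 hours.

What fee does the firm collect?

$93,413.39

Research and drafting: 34.5 × $265 = $9,142.50
Trial work: 66.0 × $530 = $34,980.00
Case management: 100.8 × $230 = $23,184.00
Deposition and discovery: 86.2 × $430 = $37,066.00
Subtotal: $104,372.50
Less 10.5% discount: −$10,959.11
Total: $104,372.50 − $10,959.11 = $93,413.39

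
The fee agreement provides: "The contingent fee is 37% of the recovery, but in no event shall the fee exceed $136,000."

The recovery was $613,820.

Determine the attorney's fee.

$136,000.00

37% of $613,820 = $227,113.40
That exceeds the $136,000 cap, so the fee is capped at $136,000.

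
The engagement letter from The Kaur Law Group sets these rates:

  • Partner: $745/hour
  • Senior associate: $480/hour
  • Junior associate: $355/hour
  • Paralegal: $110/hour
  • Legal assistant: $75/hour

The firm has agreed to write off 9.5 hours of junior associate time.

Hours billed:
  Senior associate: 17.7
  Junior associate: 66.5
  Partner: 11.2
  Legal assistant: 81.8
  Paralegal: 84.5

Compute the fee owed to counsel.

Partner: 11.2 × $745 = $8,344.00
Senior associate: 17.7 × $480 = $8,496.00
Junior associate: 66.5 × $355 = $23,607.50
Paralegal: 84.5 × $110 = $9,295.00
Legal assistant: 81.8 × $75 = $6,135.00
Subtotal: $55,877.50
Write-off: 9.5 × $355 = $3,372.50
Total: $55,877.50 − $3,372.50 = $52,505.00

$52,505.00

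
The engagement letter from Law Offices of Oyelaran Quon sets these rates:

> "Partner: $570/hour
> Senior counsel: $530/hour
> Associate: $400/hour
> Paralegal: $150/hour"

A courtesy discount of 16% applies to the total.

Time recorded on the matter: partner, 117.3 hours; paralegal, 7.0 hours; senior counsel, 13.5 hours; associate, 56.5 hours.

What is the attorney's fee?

$82,039.44

Partner: 117.3 × $570 = $66,861.00
Senior counsel: 13.5 × $530 = $7,155.00
Associate: 56.5 × $400 = $22,600.00
Paralegal: 7.0 × $150 = $1,050.00
Subtotal: $97,666.00
Less 16% discount: −$15,626.56
Total: $97,666.00 − $15,626.56 = $82,039.44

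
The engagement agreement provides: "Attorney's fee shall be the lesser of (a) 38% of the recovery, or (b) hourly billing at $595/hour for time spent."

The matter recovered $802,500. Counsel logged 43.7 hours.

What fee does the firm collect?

(a) 38% of $802,500 = $304,950.00
(b) 43.7 × $595 = $26,001.50
The lesser is (b): $26,001.50.

$26,001.50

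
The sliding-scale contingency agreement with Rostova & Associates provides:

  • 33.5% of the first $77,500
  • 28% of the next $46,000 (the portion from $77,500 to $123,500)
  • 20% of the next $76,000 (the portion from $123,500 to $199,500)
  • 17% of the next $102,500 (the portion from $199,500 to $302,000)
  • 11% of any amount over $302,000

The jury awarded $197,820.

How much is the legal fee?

First $77,500 at 33.5% = $25,962.50
Next $46,000 at 28% = $12,880.00
Remaining $74,320 at 20% = $14,864.00
Fee: $25,962.50 + $12,880.00 + $14,864.00 = $53,706.50

$53,706.50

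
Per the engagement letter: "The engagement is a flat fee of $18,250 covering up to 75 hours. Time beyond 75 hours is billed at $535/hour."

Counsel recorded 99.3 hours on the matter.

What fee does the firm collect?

Flat fee: $18,250.00
Excess hours: 99.3 − 75 = 24.3
Overrun: 24.3 × $535 = $13,000.50
Total: $18,250.00 + $13,000.50 = $31,250.50

$31,250.50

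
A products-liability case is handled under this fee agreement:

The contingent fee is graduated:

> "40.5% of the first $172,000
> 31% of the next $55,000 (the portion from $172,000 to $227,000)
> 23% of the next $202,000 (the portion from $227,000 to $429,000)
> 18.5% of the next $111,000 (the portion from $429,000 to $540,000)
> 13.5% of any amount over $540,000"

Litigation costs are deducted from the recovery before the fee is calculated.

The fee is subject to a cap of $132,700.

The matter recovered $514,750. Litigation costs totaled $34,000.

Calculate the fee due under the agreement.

$132,700.00

Fee base (net of costs): $514,750 − $34,000 = $480,750
First $172,000 at 40.5% = $69,660.00
Next $55,000 at 31% = $17,050.00
Next $202,000 at 23% = $46,460.00
Remaining $51,750 at 18.5% = $9,573.75
Fee: $69,660.00 + $17,050.00 + $46,460.00 + $9,573.75 = $142,743.75
$142,743.75 exceeds the $132,700 cap, so the fee is capped at $132,700.00.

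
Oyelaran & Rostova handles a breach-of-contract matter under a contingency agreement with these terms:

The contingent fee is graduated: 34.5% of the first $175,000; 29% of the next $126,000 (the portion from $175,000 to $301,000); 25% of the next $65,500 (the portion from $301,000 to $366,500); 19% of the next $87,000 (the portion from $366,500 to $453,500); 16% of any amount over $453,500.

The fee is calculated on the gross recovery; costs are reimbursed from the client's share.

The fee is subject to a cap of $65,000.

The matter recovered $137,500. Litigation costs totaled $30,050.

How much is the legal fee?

Fee base is the gross recovery, $137,500; costs are reimbursed separately.
First $137,500 at 34.5% = $47,437.50
$47,437.50 is under the $65,000 cap.

$47,437.50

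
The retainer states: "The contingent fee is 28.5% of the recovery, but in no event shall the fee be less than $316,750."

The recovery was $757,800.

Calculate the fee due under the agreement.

$316,750.00

28.5% of $757,800 = $215,973.00
That is below the $316,750 minimum, so the minimum applies.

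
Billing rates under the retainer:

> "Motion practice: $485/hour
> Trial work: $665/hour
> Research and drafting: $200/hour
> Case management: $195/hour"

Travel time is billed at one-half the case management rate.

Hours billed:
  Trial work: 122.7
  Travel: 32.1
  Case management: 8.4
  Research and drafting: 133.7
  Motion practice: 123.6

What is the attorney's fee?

$173,049.25

Motion practice: 123.6 × $485 = $59,946.00
Trial work: 122.7 × $665 = $81,595.50
Research and drafting: 133.7 × $200 = $26,740.00
Case management: 8.4 × $195 = $1,638.00
Subtotal: $59,946.00 + $81,595.50 + $26,740.00 + $1,638.00 = $169,919.50
Travel: 32.1 × ($195 ÷ 2) = 32.1 × $97.50 = $3,129.75
Total: $169,919.50 + $3,129.75 = $173,049.25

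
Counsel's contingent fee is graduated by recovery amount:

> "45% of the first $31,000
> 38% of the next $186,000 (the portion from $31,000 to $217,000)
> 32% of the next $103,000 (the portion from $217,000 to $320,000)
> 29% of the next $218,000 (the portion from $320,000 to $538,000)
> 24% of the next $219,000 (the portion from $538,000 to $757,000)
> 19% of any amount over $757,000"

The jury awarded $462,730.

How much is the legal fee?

$158,981.70

First $31,000 at 45% = $13,950.00
Next $186,000 at 38% = $70,680.00
Next $103,000 at 32% = $32,960.00
Remaining $142,730 at 29% = $41,391.70
Fee: $13,950.00 + $70,680.00 + $32,960.00 + $41,391.70 = $158,981.70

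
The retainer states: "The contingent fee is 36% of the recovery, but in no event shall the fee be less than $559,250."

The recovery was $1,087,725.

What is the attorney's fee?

36% of $1,087,725 = $391,581.00
That is below the $559,250 minimum, so the minimum applies.

$559,250.00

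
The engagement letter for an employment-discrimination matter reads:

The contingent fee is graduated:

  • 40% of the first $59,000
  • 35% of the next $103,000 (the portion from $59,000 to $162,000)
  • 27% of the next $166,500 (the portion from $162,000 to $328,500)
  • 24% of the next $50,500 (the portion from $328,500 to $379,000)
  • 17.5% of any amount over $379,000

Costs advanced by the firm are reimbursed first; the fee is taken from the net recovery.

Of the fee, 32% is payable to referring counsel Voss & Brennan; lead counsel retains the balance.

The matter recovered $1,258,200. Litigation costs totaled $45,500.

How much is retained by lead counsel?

$178,583.30

Fee base (net of costs): $1,258,200 − $45,500 = $1,212,700
First $59,000 at 40% = $23,600.00
Next $103,000 at 35% = $36,050.00
Next $166,500 at 27% = $44,955.00
Next $50,500 at 24% = $12,120.00
Remaining $833,700 at 17.5% = $145,897.50
Fee: $23,600.00 + $36,050.00 + $44,955.00 + $12,120.00 + $145,897.50 = $262,622.50
Referral share: 32% of $262,622.50 = $84,039.20; lead counsel retains $262,622.50 − $84,039.20 = $178,583.30.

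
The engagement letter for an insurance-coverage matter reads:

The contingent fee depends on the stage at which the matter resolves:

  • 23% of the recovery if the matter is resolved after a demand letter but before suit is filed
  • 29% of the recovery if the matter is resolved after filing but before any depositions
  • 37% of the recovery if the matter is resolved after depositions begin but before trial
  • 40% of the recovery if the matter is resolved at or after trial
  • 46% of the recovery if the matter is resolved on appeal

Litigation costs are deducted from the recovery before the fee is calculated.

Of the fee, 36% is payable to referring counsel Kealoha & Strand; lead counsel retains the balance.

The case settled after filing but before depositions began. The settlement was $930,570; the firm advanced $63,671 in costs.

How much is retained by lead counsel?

Fee base (net of costs): $930,570 − $63,671 = $866,899
The matter settled after filing but before depositions began, so the 29% rate applies.
$866,899 × 29% = $251,400.71
Referral share: 36% of $251,400.71 = $90,504.26; lead counsel retains $251,400.71 − $90,504.26 = $160,896.45.

$160,896.45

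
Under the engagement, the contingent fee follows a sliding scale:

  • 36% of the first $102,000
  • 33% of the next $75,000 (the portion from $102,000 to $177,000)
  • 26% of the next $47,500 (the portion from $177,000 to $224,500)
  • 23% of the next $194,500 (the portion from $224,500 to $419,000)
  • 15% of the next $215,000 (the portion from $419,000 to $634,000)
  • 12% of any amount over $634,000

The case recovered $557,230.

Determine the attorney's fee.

First $102,000 at 36% = $36,720.00
Next $75,000 at 33% = $24,750.00
Next $47,500 at 26% = $12,350.00
Next $194,500 at 23% = $44,735.00
Remaining $138,230 at 15% = $20,734.50
Fee: $36,720.00 + $24,750.00 + $12,350.00 + $44,735.00 + $20,734.50 = $139,289.50

$139,289.50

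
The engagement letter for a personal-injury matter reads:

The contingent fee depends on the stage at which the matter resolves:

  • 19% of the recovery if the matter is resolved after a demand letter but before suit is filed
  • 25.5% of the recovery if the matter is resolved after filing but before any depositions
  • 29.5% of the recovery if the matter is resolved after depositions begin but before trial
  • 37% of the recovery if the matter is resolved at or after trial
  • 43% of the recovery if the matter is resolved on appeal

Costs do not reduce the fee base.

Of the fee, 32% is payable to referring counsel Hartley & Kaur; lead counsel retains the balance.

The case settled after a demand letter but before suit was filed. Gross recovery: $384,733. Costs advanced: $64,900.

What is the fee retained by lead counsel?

Fee base is the gross recovery, $384,733; costs are reimbursed separately.
The matter settled after a demand letter but before suit was filed, so the 19% rate applies.
$384,733 × 19% = $73,099.27
Referral share: 32% of $73,099.27 = $23,391.77; lead counsel retains $73,099.27 − $23,391.77 = $49,707.50.

$49,707.50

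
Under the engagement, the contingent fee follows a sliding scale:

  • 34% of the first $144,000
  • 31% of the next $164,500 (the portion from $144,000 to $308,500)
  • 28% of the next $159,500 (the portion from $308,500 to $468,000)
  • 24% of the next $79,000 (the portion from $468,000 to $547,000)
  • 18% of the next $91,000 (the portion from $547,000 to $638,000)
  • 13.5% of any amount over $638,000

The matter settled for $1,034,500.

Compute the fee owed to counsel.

$233,482.50

First $144,000 at 34% = $48,960.00
Next $164,500 at 31% = $50,995.00
Next $159,500 at 28% = $44,660.00
Next $79,000 at 24% = $18,960.00
Next $91,000 at 18% = $16,380.00
Remaining $396,500 at 13.5% = $53,527.50
Fee: $48,960.00 + $50,995.00 + $44,660.00 + $18,960.00 + $16,380.00 + $53,527.50 = $233,482.50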